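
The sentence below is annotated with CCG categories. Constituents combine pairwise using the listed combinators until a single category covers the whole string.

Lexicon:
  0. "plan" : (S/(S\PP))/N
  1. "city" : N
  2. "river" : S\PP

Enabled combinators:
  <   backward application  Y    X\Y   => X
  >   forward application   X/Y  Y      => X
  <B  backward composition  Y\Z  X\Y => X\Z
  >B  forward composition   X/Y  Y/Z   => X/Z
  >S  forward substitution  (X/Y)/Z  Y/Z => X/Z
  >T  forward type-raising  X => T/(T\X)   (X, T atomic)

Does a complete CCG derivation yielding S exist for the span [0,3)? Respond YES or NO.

[0,3] S   >
  [0,2] S/(S\PP)   >
    [0,1] "plan" : (S/(S\PP))/N
    [1,2] "city" : N
  [2,3] "river" : S\PP

YES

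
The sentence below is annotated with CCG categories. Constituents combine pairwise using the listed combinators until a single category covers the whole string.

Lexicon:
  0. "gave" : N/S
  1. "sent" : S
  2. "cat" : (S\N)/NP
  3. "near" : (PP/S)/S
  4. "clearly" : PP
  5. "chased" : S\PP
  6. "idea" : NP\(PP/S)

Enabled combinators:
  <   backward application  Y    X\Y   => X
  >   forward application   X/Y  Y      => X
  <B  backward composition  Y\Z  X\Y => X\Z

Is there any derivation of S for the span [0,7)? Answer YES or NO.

YES

[0,7] S   <
  [0,2] N   >
    [0,1] "gave" : N/S
    [1,2] "sent" : S
  [2,7] S\N   >
    [2,3] "cat" : (S\N)/NP
    [3,7] NP   <
      [3,6] PP/S   >
        [3,4] "near" : (PP/S)/S
        [4,6] S   <
          [4,5] "clearly" : PP
          [5,6] "chased" : S\PP
      [6,7] "idea" : NP\(PP/S)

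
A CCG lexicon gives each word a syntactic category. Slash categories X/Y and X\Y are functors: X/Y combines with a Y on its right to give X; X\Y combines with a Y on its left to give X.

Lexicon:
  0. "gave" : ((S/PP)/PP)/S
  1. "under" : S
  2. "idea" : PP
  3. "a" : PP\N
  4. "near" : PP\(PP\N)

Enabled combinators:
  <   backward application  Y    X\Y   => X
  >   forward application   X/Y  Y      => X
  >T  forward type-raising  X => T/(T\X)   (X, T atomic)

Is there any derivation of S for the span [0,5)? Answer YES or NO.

[0,5] S   >
  [0,3] S/PP   >
    [0,2] (S/PP)/PP   >
      [0,1] "gave" : ((S/PP)/PP)/S
      [1,2] "under" : S
    [2,3] "idea" : PP
  [3,5] PP   <
    [3,4] "a" : PP\N
    [4,5] "near" : PP\(PP\N)

YES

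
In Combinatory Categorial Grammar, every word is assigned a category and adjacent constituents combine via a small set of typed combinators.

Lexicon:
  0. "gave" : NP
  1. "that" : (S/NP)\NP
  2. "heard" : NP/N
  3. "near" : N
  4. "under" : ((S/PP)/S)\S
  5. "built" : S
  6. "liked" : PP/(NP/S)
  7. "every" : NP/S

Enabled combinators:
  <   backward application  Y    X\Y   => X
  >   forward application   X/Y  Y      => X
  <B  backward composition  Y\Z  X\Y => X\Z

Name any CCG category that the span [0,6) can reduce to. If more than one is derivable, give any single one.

[0,8] S   >
  [0,6] S/PP   >
    [0,5] (S/PP)/S   <
      [0,4] S   >
        [0,2] S/NP   <
          [0,1] "gave" : NP
          [1,2] "that" : (S/NP)\NP
        [2,4] NP   >
          [2,3] "heard" : NP/N
          [3,4] "near" : N
      [4,5] "under" : ((S/PP)/S)\S
    [5,6] "built" : S
  [6,8] PP   >
    [6,7] "liked" : PP/(NP/S)
    [7,8] "every" : NP/S

S/PP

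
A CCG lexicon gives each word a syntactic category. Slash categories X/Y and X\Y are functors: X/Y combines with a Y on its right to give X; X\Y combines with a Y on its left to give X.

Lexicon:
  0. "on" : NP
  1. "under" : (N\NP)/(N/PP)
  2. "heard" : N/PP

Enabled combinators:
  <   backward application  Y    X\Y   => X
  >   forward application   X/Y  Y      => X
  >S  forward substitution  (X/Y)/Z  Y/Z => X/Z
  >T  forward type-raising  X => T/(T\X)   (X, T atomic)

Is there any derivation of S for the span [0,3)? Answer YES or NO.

NP (N\NP)/(N/PP) N/PP
CKY chart[0,3] = {N, N/(N\N), NP/(NP\N), PP/(PP\N), S/(S\N)}; S ∉ chart

NO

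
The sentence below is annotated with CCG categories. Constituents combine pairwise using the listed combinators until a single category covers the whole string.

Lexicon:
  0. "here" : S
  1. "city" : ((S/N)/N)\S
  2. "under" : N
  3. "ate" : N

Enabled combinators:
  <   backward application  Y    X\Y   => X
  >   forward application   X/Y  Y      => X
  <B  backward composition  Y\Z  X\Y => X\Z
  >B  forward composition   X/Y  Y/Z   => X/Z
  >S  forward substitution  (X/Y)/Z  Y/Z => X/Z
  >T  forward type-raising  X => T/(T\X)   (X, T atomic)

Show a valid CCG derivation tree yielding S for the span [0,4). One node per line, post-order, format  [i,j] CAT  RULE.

[0,4] S   >
  [0,3] S/N   >
    [0,2] (S/N)/N   <
      [0,1] "here" : S
      [1,2] "city" : ((S/N)/N)\S
    [2,3] "under" : N
  [3,4] "ate" : N

[0,1] S  lex  "here"
[1,2] ((S/N)/N)\S  lex  "city"
[0,2] (S/N)/N  <  k=1
[2,3] N  lex  "under"
[0,3] S/N  >  k=2
[3,4] N  lex  "ate"
[0,4] S  >  k=3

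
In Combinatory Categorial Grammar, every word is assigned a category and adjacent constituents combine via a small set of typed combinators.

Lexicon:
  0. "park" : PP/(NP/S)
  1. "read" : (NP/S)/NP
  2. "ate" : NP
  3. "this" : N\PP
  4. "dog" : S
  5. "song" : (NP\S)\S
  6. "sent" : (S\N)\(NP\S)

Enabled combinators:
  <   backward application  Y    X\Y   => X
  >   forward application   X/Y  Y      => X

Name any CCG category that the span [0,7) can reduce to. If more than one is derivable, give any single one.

S

[0,7] S   <
  [0,4] N   <
    [0,3] PP   >
      [0,1] "park" : PP/(NP/S)
      [1,3] NP/S   >
        [1,2] "read" : (NP/S)/NP
        [2,3] "ate" : NP
    [3,4] "this" : N\PP
  [4,7] S\N   <
    [4,6] NP\S   <
      [4,5] "dog" : S
      [5,6] "song" : (NP\S)\S
    [6,7] "sent" : (S\N)\(NP\S)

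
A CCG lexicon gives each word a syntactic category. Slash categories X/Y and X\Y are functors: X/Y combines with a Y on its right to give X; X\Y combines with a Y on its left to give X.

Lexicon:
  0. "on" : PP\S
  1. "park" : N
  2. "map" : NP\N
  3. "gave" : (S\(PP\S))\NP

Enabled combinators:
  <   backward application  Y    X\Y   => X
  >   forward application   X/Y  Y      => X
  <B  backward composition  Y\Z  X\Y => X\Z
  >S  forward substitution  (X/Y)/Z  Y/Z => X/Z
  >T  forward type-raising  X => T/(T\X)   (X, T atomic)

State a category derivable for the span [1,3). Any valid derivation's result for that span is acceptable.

NP

[0,4] S   <
  [0,1] "on" : PP\S
  [1,4] S\(PP\S)   <
    [1,3] NP   <
      [1,2] "park" : N
      [2,3] "map" : NP\N
    [3,4] "gave" : (S\(PP\S))\NP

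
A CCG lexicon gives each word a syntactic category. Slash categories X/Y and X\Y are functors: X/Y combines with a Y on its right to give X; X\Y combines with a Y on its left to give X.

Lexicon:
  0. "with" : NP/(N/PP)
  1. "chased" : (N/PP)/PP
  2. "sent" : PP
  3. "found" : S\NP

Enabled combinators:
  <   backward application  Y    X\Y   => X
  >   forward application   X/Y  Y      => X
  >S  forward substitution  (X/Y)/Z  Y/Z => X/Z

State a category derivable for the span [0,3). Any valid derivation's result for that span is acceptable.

[0,4] S   <
  [0,3] NP   >
    [0,1] "with" : NP/(N/PP)
    [1,3] N/PP   >
      [1,2] "chased" : (N/PP)/PP
      [2,3] "sent" : PP
  [3,4] "found" : S\NP

NP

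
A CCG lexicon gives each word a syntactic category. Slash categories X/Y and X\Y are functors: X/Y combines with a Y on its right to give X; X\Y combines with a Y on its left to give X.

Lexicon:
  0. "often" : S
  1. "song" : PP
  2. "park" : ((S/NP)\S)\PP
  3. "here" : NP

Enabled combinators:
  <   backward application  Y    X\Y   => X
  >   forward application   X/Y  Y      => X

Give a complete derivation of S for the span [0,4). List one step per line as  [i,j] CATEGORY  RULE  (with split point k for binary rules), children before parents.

[0,4] S   >
  [0,3] S/NP   <
    [0,1] "often" : S
    [1,3] (S/NP)\S   <
      [1,2] "song" : PP
      [2,3] "park" : ((S/NP)\S)\PP
  [3,4] "here" : NP

[0,1] S  lex  "often"
[1,2] PP  lex  "song"
[2,3] ((S/NP)\S)\PP  lex  "park"
[1,3] (S/NP)\S  <  k=2
[0,3] S/NP  <  k=1
[3,4] NP  lex  "here"
[0,4] S  >  k=3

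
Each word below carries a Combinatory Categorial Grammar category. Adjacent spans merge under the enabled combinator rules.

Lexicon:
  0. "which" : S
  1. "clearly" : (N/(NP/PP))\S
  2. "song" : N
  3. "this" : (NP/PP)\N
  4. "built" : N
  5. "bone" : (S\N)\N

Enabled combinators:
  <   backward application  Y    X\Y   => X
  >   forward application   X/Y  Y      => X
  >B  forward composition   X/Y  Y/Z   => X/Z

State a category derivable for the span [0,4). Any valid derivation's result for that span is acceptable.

[0,6] S   <
  [0,4] N   >
    [0,2] N/(NP/PP)   <
      [0,1] "which" : S
      [1,2] "clearly" : (N/(NP/PP))\S
    [2,4] NP/PP   <
      [2,3] "song" : N
      [3,4] "this" : (NP/PP)\N
  [4,6] S\N   <
    [4,5] "built" : N
    [5,6] "bone" : (S\N)\N

N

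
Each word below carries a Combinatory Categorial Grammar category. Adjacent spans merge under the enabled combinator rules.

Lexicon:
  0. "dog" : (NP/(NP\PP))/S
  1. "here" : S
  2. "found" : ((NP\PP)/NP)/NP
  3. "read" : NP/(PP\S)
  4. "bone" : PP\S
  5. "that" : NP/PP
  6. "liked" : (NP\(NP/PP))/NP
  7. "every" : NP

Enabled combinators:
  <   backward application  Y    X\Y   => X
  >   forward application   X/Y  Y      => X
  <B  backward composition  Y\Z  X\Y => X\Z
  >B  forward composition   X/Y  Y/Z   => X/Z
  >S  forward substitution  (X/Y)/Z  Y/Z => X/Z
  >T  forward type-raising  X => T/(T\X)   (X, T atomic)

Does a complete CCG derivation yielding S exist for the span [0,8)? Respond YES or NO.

(NP/(NP\PP))/S S ((NP\PP)/NP)/NP NP/(PP\S) PP\S NP/PP (NP\(NP/PP))/NP NP
CKY chart[0,8] = {N/(N\NP), NP, NP/(NP\NP), PP/(PP\NP), S/(S\NP)}; S ∉ chart

NO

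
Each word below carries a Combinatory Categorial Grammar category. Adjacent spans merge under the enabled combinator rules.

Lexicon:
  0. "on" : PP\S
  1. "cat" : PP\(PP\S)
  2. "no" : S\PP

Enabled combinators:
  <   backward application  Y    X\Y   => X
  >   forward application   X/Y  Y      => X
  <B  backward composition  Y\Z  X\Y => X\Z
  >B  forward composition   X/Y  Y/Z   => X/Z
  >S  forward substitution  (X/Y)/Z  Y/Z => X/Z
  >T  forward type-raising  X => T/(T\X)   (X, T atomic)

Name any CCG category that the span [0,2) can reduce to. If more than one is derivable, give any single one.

[0,3] S   <
  [0,2] PP   <
    [0,1] "on" : PP\S
    [1,2] "cat" : PP\(PP\S)
  [2,3] "no" : S\PP

PP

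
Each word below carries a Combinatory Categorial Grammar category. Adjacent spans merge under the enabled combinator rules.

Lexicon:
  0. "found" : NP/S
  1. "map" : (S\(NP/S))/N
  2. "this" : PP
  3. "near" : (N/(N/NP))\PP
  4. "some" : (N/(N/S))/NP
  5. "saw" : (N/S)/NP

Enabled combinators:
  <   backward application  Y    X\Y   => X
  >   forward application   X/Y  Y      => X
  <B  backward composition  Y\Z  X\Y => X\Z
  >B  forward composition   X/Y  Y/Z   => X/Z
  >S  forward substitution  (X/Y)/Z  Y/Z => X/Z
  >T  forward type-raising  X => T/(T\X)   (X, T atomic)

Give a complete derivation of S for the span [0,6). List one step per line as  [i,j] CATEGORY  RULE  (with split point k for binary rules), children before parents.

[0,1] NP/S  lex  "found"
[1,2] (S\(NP/S))/N  lex  "map"
[2,3] PP  lex  "this"
[3,4] (N/(N/NP))\PP  lex  "near"
[2,4] N/(N/NP)  <  k=3
[4,5] (N/(N/S))/NP  lex  "some"
[5,6] (N/S)/NP  lex  "saw"
[4,6] N/NP  >S  k=5
[2,6] N  >  k=4
[1,6] S\(NP/S)  >  k=2
[0,6] S  <  k=1

[0,6] S   <
  [0,1] "found" : NP/S
  [1,6] S\(NP/S)   >
    [1,2] "map" : (S\(NP/S))/N
    [2,6] N   >
      [2,4] N/(N/NP)   <
        [2,3] "this" : PP
        [3,4] "near" : (N/(N/NP))\PP
      [4,6] N/NP   >S
        [4,5] "some" : (N/(N/S))/NP
        [5,6] "saw" : (N/S)/NP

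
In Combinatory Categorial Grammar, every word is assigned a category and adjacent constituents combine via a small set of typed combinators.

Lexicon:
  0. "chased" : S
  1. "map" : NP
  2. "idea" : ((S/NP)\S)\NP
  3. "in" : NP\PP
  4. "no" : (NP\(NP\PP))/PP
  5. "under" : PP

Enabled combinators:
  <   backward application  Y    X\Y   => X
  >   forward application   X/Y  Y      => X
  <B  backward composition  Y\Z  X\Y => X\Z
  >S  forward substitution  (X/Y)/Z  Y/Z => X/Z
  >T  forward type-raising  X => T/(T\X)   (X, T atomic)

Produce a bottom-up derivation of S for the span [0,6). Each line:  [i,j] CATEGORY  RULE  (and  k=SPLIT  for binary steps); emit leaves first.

[0,6] S   >
  [0,3] S/NP   <
    [0,1] "chased" : S
    [1,3] (S/NP)\S   <
      [1,2] "map" : NP
      [2,3] "idea" : ((S/NP)\S)\NP
  [3,6] NP   <
    [3,4] "in" : NP\PP
    [4,6] NP\(NP\PP)   >
      [4,5] "no" : (NP\(NP\PP))/PP
      [5,6] "under" : PP

[0,1] S  lex  "chased"
[1,2] NP  lex  "map"
[2,3] ((S/NP)\S)\NP  lex  "idea"
[1,3] (S/NP)\S  <  k=2
[0,3] S/NP  <  k=1
[3,4] NP\PP  lex  "in"
[4,5] (NP\(NP\PP))/PP  lex  "no"
[5,6] PP  lex  "under"
[4,6] NP\(NP\PP)  >  k=5
[3,6] NP  <  k=4
[0,6] S  >  k=3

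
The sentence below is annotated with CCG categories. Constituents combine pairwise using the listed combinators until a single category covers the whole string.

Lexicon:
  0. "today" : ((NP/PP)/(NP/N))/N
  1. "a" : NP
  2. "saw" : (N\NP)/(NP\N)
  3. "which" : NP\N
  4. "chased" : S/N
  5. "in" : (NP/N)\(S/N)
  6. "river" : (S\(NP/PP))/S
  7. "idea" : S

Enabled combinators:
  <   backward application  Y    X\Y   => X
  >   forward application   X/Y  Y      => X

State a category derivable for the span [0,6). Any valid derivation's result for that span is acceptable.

NP/PP

[0,8] S   <
  [0,6] NP/PP   >
    [0,4] (NP/PP)/(NP/N)   >
      [0,1] "today" : ((NP/PP)/(NP/N))/N
      [1,4] N   <
        [1,2] "a" : NP
        [2,4] N\NP   >
          [2,3] "saw" : (N\NP)/(NP\N)
          [3,4] "which" : NP\N
    [4,6] NP/N   <
      [4,5] "chased" : S/N
      [5,6] "in" : (NP/N)\(S/N)
  [6,8] S\(NP/PP)   >
    [6,7] "river" : (S\(NP/PP))/S
    [7,8] "idea" : S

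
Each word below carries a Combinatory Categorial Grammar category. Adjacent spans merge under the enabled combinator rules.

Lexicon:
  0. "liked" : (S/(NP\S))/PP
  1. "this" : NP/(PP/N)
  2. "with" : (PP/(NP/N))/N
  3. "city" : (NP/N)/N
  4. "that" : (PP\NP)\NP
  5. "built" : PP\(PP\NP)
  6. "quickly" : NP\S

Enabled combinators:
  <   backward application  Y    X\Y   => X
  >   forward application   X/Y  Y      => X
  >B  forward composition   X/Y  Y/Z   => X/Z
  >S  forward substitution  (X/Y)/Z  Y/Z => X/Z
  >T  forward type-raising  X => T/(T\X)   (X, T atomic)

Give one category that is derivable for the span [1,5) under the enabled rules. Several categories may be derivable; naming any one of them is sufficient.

[0,7] S   >
  [0,6] S/(NP\S)   >
    [0,1] "liked" : (S/(NP\S))/PP
    [1,6] PP   <
      [1,5] PP\NP   <
        [1,4] NP   >
          [1,2] "this" : NP/(PP/N)
          [2,4] PP/N   >S
            [2,3] "with" : (PP/(NP/N))/N
            [3,4] "city" : (NP/N)/N
        [4,5] "that" : (PP\NP)\NP
      [5,6] "built" : PP\(PP\NP)
  [6,7] "quickly" : NP\S

PP\NP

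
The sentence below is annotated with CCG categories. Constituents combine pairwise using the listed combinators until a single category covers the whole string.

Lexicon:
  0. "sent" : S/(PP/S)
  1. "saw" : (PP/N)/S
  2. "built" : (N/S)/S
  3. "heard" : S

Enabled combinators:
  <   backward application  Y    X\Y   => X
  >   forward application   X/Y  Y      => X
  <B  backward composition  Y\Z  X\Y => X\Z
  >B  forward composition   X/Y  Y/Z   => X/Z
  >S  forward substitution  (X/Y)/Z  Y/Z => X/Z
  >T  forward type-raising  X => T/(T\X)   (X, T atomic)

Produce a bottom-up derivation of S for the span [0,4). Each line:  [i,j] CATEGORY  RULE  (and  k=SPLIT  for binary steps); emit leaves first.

[0,1] S/(PP/S)  lex  "sent"
[1,2] (PP/N)/S  lex  "saw"
[2,3] (N/S)/S  lex  "built"
[3,4] S  lex  "heard"
[2,4] N/S  >  k=3
[1,4] PP/S  >S  k=2
[0,4] S  >  k=1

[0,4] S   >
  [0,1] "sent" : S/(PP/S)
  [1,4] PP/S   >S
    [1,2] "saw" : (PP/N)/S
    [2,4] N/S   >
      [2,3] "built" : (N/S)/S
      [3,4] "heard" : S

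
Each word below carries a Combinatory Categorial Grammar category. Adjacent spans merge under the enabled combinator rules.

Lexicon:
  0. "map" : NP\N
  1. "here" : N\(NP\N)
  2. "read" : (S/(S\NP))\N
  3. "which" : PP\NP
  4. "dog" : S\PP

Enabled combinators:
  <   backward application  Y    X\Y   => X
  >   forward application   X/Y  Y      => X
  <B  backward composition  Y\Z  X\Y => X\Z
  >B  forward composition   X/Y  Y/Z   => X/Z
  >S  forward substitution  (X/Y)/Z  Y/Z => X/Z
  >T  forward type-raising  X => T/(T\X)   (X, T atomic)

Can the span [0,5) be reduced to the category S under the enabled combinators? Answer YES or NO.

[0,5] S   >
  [0,3] S/(S\NP)   <
    [0,2] N   <
      [0,1] "map" : NP\N
      [1,2] "here" : N\(NP\N)
    [2,3] "read" : (S/(S\NP))\N
  [3,5] S\NP   <B
    [3,4] "which" : PP\NP
    [4,5] "dog" : S\PP

YES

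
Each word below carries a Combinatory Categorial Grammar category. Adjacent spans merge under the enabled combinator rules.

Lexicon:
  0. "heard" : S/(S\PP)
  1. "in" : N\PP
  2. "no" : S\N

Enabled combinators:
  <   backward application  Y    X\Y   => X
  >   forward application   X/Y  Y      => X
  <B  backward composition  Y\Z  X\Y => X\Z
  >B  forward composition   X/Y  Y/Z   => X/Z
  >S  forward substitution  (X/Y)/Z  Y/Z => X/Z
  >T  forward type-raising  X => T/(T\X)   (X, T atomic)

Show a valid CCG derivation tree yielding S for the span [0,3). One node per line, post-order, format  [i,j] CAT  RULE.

[0,1] S/(S\PP)  lex  "heard"
[1,2] N\PP  lex  "in"
[2,3] S\N  lex  "no"
[1,3] S\PP  <B  k=2
[0,3] S  >  k=1

[0,3] S   >
  [0,1] "heard" : S/(S\PP)
  [1,3] S\PP   <B
    [1,2] "in" : N\PP
    [2,3] "no" : S\N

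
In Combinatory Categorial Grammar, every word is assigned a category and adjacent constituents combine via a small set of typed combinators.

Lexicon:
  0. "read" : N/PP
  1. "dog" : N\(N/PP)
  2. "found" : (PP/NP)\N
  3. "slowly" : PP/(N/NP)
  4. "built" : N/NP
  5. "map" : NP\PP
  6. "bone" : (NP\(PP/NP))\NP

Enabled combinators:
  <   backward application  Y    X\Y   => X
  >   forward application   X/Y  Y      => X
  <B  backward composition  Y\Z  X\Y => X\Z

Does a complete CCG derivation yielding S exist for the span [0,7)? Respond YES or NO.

NO

N/PP N\(N/PP) (PP/NP)\N PP/(N/NP) N/NP NP\PP (NP\(PP/NP))\NP
CKY chart[0,7] = {NP}; S ∉ chart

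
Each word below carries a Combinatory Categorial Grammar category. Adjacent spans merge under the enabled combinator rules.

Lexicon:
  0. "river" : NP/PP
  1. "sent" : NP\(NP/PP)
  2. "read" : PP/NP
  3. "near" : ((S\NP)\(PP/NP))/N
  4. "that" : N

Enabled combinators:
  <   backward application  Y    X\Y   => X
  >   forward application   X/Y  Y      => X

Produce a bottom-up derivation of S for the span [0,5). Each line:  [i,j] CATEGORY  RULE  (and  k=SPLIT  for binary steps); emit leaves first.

[0,5] S   <
  [0,2] NP   <
    [0,1] "river" : NP/PP
    [1,2] "sent" : NP\(NP/PP)
  [2,5] S\NP   <
    [2,3] "read" : PP/NP
    [3,5] (S\NP)\(PP/NP)   >
      [3,4] "near" : ((S\NP)\(PP/NP))/N
      [4,5] "that" : N

[0,1] NP/PP  lex  "river"
[1,2] NP\(NP/PP)  lex  "sent"
[0,2] NP  <  k=1
[2,3] PP/NP  lex  "read"
[3,4] ((S\NP)\(PP/NP))/N  lex  "near"
[4,5] N  lex  "that"
[3,5] (S\NP)\(PP/NP)  >  k=4
[2,5] S\NP  <  k=3
[0,5] S  <  k=2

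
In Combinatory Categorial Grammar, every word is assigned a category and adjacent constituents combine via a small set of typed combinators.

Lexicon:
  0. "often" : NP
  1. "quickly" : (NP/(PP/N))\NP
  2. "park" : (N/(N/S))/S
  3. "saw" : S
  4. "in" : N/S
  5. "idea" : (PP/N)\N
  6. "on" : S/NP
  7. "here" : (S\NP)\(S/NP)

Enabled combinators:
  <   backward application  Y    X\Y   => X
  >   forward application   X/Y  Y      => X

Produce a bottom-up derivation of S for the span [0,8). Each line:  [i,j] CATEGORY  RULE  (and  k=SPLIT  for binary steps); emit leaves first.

[0,8] S   <
  [0,6] NP   >
    [0,2] NP/(PP/N)   <
      [0,1] "often" : NP
      [1,2] "quickly" : (NP/(PP/N))\NP
    [2,6] PP/N   <
      [2,5] N   >
        [2,4] N/(N/S)   >
          [2,3] "park" : (N/(N/S))/S
          [3,4] "saw" : S
        [4,5] "in" : N/S
      [5,6] "idea" : (PP/N)\N
  [6,8] S\NP   <
    [6,7] "on" : S/NP
    [7,8] "here" : (S\NP)\(S/NP)

[0,1] NP  lex  "often"
[1,2] (NP/(PP/N))\NP  lex  "quickly"
[0,2] NP/(PP/N)  <  k=1
[2,3] (N/(N/S))/S  lex  "park"
[3,4] S  lex  "saw"
[2,4] N/(N/S)  >  k=3
[4,5] N/S  lex  "in"
[2,5] N  >  k=4
[5,6] (PP/N)\N  lex  "idea"
[2,6] PP/N  <  k=5
[0,6] NP  >  k=2
[6,7] S/NP  lex  "on"
[7,8] (S\NP)\(S/NP)  lex  "here"
[6,8] S\NP  <  k=7
[0,8] S  <  k=6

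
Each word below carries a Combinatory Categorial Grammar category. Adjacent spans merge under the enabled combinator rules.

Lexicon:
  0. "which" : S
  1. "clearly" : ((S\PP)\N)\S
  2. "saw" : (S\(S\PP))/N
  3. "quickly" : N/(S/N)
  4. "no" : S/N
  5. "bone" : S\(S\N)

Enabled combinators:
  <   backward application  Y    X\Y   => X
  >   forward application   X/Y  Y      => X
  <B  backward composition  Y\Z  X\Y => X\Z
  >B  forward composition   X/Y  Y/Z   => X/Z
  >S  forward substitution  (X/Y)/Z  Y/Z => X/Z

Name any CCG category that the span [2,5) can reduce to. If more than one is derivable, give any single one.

S\(S\PP)

[0,6] S   <
  [0,5] S\N   <B
    [0,2] (S\PP)\N   <
      [0,1] "which" : S
      [1,2] "clearly" : ((S\PP)\N)\S
    [2,5] S\(S\PP)   >
      [2,3] "saw" : (S\(S\PP))/N
      [3,5] N   >
        [3,4] "quickly" : N/(S/N)
        [4,5] "no" : S/N
  [5,6] "bone" : S\(S\N)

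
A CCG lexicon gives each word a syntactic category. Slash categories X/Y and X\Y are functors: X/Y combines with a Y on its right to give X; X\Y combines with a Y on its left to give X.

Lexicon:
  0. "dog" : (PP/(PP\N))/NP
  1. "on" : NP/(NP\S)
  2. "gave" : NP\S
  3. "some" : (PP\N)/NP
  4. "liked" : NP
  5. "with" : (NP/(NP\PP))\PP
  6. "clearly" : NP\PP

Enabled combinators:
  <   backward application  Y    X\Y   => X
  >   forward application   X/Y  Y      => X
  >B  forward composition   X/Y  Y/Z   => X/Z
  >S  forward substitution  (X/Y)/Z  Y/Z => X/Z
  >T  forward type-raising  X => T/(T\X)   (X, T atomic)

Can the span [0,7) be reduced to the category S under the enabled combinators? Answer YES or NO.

NO

(PP/(PP\N))/NP NP/(NP\S) NP\S (PP\N)/NP NP (NP/(NP\PP))\PP NP\PP
CKY chart[0,7] = {N/(N\NP), NP, NP/(NP\NP), PP/(PP\NP), S/(S\NP)}; S ∉ chart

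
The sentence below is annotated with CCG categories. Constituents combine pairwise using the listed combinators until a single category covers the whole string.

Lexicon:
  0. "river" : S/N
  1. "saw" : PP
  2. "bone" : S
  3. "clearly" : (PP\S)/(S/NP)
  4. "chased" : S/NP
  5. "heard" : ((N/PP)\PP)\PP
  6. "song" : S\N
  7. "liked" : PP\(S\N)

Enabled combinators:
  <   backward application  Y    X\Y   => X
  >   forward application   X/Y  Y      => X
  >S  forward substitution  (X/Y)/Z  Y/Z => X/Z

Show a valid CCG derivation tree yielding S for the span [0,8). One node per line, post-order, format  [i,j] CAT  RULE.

[0,1] S/N  lex  "river"
[1,2] PP  lex  "saw"
[2,3] S  lex  "bone"
[3,4] (PP\S)/(S/NP)  lex  "clearly"
[4,5] S/NP  lex  "chased"
[3,5] PP\S  >  k=4
[2,5] PP  <  k=3
[5,6] ((N/PP)\PP)\PP  lex  "heard"
[2,6] (N/PP)\PP  <  k=5
[1,6] N/PP  <  k=2
[6,7] S\N  lex  "song"
[7,8] PP\(S\N)  lex  "liked"
[6,8] PP  <  k=7
[1,8] N  >  k=6
[0,8] S  >  k=1

[0,8] S   >
  [0,1] "river" : S/N
  [1,8] N   >
    [1,6] N/PP   <
      [1,2] "saw" : PP
      [2,6] (N/PP)\PP   <
        [2,5] PP   <
          [2,3] "bone" : S
          [3,5] PP\S   >
            [3,4] "clearly" : (PP\S)/(S/NP)
            [4,5] "chased" : S/NP
        [5,6] "heard" : ((N/PP)\PP)\PP
    [6,8] PP   <
      [6,7] "song" : S\N
      [7,8] "liked" : PP\(S\N)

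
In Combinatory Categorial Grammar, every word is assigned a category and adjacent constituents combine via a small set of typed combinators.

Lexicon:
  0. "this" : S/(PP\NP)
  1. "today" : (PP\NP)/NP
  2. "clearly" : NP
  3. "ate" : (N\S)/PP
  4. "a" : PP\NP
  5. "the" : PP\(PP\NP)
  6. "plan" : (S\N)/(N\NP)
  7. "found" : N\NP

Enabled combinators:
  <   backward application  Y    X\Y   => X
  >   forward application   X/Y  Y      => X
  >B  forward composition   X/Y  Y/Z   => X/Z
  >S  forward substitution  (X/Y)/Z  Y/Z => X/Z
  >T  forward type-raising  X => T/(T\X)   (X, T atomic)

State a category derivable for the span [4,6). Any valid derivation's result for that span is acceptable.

[0,8] S   <
  [0,6] N   <
    [0,3] S   >
      [0,1] "this" : S/(PP\NP)
      [1,3] PP\NP   >
        [1,2] "today" : (PP\NP)/NP
        [2,3] "clearly" : NP
    [3,6] N\S   >
      [3,4] "ate" : (N\S)/PP
      [4,6] PP   <
        [4,5] "a" : PP\NP
        [5,6] "the" : PP\(PP\NP)
  [6,8] S\N   >
    [6,7] "plan" : (S\N)/(N\NP)
    [7,8] "found" : N\NP

PP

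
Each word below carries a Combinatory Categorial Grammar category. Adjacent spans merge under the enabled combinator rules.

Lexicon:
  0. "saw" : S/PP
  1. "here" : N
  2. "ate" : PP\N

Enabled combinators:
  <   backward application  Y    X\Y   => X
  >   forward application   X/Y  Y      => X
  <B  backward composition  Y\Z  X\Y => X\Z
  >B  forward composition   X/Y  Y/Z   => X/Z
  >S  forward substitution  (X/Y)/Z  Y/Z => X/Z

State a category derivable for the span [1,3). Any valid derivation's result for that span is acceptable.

[0,3] S   >
  [0,1] "saw" : S/PP
  [1,3] PP   <
    [1,2] "here" : N
    [2,3] "ate" : PP\N

PP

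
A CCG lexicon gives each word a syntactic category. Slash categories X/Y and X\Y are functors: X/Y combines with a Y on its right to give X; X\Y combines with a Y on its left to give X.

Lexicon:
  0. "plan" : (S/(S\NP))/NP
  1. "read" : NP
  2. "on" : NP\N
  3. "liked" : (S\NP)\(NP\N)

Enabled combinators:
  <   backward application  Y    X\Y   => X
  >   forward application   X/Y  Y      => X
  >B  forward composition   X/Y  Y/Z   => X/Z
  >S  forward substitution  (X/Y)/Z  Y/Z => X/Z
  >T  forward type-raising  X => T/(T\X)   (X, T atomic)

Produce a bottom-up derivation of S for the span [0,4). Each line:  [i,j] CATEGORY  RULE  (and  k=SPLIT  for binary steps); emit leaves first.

[0,1] (S/(S\NP))/NP  lex  "plan"
[1,2] NP  lex  "read"
[0,2] S/(S\NP)  >  k=1
[2,3] NP\N  lex  "on"
[3,4] (S\NP)\(NP\N)  lex  "liked"
[2,4] S\NP  <  k=3
[0,4] S  >  k=2

[0,4] S   >
  [0,2] S/(S\NP)   >
    [0,1] "plan" : (S/(S\NP))/NP
    [1,2] "read" : NP
  [2,4] S\NP   <
    [2,3] "on" : NP\N
    [3,4] "liked" : (S\NP)\(NP\N)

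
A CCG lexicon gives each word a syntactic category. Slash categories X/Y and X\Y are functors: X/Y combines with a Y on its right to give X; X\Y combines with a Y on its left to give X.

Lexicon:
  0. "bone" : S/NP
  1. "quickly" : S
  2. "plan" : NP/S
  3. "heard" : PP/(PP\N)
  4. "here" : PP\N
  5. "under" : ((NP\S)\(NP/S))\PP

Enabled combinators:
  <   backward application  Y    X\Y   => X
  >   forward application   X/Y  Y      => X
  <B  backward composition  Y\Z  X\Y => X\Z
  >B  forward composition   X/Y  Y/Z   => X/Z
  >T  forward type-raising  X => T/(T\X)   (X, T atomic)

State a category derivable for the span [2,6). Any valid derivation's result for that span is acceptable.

NP\S

[0,6] S   >
  [0,1] "bone" : S/NP
  [1,6] NP   >
    [1,2] NP/(NP\S)   >T
      [1,2] "quickly" : S
    [2,6] NP\S   <
      [2,3] "plan" : NP/S
      [3,6] (NP\S)\(NP/S)   <
        [3,5] PP   >
          [3,4] "heard" : PP/(PP\N)
          [4,5] "here" : PP\N
        [5,6] "under" : ((NP\S)\(NP/S))\PP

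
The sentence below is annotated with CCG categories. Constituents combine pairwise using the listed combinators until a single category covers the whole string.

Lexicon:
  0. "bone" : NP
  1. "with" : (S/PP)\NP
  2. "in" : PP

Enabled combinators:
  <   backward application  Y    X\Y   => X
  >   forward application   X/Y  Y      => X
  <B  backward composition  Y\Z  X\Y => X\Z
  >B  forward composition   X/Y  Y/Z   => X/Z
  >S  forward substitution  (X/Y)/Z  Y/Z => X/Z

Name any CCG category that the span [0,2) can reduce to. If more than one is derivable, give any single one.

[0,3] S   >
  [0,2] S/PP   <
    [0,1] "bone" : NP
    [1,2] "with" : (S/PP)\NP
  [2,3] "in" : PP

S/PP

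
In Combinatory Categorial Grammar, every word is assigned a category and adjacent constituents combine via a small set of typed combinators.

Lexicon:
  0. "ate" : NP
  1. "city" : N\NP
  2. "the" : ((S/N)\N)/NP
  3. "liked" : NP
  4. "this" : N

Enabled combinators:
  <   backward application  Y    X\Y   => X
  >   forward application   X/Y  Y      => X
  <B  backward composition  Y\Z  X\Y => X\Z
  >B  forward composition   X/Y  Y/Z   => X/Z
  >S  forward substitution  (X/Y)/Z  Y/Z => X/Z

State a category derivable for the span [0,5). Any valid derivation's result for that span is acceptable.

[0,5] S   >
  [0,4] S/N   <
    [0,2] N   <
      [0,1] "ate" : NP
      [1,2] "city" : N\NP
    [2,4] (S/N)\N   >
      [2,3] "the" : ((S/N)\N)/NP
      [3,4] "liked" : NP
  [4,5] "this" : N

S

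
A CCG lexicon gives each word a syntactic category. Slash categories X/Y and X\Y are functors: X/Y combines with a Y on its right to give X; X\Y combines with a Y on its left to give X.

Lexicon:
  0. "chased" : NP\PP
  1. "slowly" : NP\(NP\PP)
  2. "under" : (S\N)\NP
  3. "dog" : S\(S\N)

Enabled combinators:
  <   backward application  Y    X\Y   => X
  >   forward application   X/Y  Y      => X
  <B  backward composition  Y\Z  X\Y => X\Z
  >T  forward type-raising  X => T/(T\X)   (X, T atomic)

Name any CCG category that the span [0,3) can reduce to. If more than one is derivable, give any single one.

S\N

[0,4] S   <
  [0,3] S\N   <
    [0,2] NP   <
      [0,1] "chased" : NP\PP
      [1,2] "slowly" : NP\(NP\PP)
    [2,3] "under" : (S\N)\NP
  [3,4] "dog" : S\(S\N)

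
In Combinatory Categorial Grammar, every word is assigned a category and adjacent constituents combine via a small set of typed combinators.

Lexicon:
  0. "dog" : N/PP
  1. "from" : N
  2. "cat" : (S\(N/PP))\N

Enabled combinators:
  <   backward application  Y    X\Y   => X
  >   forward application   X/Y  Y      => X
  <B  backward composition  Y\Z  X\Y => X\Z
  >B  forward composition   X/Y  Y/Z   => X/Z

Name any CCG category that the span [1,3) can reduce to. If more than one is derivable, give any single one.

S\(N/PP)

[0,3] S   <
  [0,1] "dog" : N/PP
  [1,3] S\(N/PP)   <
    [1,2] "from" : N
    [2,3] "cat" : (S\(N/PP))\N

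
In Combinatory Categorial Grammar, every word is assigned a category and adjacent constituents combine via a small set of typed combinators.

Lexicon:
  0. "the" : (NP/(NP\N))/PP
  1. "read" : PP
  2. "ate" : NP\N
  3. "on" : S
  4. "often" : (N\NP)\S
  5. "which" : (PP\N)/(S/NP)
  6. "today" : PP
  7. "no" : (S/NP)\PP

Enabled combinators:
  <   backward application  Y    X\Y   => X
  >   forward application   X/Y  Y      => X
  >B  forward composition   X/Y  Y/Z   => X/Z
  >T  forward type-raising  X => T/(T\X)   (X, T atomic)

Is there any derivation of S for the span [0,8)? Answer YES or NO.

(NP/(NP\N))/PP PP NP\N S (N\NP)\S (PP\N)/(S/NP) PP (S/NP)\PP
CKY chart[0,8] = {N/(N\PP), NP/(NP\PP), PP, PP/(PP\PP), S/(S\PP)}; S ∉ chart

NO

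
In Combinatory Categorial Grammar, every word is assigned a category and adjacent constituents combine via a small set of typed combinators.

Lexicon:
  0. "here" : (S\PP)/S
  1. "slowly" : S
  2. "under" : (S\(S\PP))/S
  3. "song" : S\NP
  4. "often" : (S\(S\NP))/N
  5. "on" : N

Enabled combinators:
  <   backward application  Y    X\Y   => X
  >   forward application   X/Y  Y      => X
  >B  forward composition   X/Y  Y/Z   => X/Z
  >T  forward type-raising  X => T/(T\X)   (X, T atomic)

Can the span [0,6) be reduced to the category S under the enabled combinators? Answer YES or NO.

[0,6] S   <
  [0,2] S\PP   >
    [0,1] "here" : (S\PP)/S
    [1,2] "slowly" : S
  [2,6] S\(S\PP)   >
    [2,3] "under" : (S\(S\PP))/S
    [3,6] S   <
      [3,4] "song" : S\NP
      [4,6] S\(S\NP)   >
        [4,5] "often" : (S\(S\NP))/N
        [5,6] "on" : N

YES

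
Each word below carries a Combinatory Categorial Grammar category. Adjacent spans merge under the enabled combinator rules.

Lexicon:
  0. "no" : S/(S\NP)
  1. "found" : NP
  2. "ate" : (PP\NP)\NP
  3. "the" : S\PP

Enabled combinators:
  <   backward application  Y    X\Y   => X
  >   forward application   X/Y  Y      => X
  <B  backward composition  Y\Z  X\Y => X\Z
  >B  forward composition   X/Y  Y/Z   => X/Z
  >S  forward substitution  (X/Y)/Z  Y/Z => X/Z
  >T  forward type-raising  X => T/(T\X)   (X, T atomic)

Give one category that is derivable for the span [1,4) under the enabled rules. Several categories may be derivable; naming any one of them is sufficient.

[0,4] S   >
  [0,1] "no" : S/(S\NP)
  [1,4] S\NP   <B
    [1,3] PP\NP   <
      [1,2] "found" : NP
      [2,3] "ate" : (PP\NP)\NP
    [3,4] "the" : S\PP

S\NP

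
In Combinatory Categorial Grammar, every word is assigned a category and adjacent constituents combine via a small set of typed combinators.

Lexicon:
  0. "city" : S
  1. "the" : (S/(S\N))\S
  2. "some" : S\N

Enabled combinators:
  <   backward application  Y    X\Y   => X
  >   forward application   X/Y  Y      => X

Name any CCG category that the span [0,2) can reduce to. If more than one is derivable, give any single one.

S/(S\N)

[0,3] S   >
  [0,2] S/(S\N)   <
    [0,1] "city" : S
    [1,2] "the" : (S/(S\N))\S
  [2,3] "some" : S\N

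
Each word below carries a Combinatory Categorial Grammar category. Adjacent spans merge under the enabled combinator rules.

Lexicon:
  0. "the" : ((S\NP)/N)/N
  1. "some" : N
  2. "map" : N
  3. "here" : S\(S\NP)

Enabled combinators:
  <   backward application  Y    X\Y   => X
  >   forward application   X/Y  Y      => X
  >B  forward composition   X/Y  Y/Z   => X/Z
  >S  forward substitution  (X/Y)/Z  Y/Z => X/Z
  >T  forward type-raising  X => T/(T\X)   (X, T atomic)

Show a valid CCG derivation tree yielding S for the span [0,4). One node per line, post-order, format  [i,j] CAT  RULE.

[0,4] S   <
  [0,3] S\NP   >
    [0,2] (S\NP)/N   >
      [0,1] "the" : ((S\NP)/N)/N
      [1,2] "some" : N
    [2,3] "map" : N
  [3,4] "here" : S\(S\NP)

[0,1] ((S\NP)/N)/N  lex  "the"
[1,2] N  lex  "some"
[0,2] (S\NP)/N  >  k=1
[2,3] N  lex  "map"
[0,3] S\NP  >  k=2
[3,4] S\(S\NP)  lex  "here"
[0,4] S  <  k=3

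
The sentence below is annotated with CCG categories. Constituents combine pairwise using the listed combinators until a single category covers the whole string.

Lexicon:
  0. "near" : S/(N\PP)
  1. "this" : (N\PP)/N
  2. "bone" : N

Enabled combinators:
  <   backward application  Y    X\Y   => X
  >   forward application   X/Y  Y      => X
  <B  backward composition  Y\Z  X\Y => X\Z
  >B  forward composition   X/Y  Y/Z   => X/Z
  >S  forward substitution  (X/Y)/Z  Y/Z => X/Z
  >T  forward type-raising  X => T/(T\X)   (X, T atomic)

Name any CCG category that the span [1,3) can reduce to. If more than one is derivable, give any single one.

N\PP

[0,3] S   >
  [0,1] "near" : S/(N\PP)
  [1,3] N\PP   >
    [1,2] "this" : (N\PP)/N
    [2,3] "bone" : N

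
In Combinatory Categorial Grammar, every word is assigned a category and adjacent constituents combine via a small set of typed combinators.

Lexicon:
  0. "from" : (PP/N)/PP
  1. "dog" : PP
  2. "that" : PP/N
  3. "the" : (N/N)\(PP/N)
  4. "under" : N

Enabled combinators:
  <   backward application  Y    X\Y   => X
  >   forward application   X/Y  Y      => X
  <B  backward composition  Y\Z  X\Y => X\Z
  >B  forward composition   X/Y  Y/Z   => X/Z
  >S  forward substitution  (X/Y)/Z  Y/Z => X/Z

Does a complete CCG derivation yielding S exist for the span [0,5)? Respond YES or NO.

(PP/N)/PP PP PP/N (N/N)\(PP/N) N
CKY chart[0,5] = {PP}; S ∉ chart

NO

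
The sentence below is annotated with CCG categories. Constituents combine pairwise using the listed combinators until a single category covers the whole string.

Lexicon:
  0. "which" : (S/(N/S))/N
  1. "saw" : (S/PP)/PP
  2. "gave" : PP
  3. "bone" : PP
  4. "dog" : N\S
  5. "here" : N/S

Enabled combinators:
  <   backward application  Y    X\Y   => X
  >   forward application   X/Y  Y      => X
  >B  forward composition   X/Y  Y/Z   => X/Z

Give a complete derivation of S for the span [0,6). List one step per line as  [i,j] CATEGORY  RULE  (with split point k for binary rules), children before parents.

[0,1] (S/(N/S))/N  lex  "which"
[1,2] (S/PP)/PP  lex  "saw"
[2,3] PP  lex  "gave"
[1,3] S/PP  >  k=2
[3,4] PP  lex  "bone"
[1,4] S  >  k=3
[4,5] N\S  lex  "dog"
[1,5] N  <  k=4
[0,5] S/(N/S)  >  k=1
[5,6] N/S  lex  "here"
[0,6] S  >  k=5

[0,6] S   >
  [0,5] S/(N/S)   >
    [0,1] "which" : (S/(N/S))/N
    [1,5] N   <
      [1,4] S   >
        [1,3] S/PP   >
          [1,2] "saw" : (S/PP)/PP
          [2,3] "gave" : PP
        [3,4] "bone" : PP
      [4,5] "dog" : N\S
  [5,6] "here" : N/S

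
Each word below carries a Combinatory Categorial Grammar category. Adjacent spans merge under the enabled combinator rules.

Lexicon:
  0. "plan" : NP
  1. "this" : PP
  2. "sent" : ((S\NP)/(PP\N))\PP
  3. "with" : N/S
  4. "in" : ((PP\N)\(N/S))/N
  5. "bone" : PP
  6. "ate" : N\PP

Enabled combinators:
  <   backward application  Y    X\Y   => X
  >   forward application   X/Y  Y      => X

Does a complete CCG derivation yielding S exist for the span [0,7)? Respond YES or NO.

YES

[0,7] S   <
  [0,1] "plan" : NP
  [1,7] S\NP   >
    [1,3] (S\NP)/(PP\N)   <
      [1,2] "this" : PP
      [2,3] "sent" : ((S\NP)/(PP\N))\PP
    [3,7] PP\N   <
      [3,4] "with" : N/S
      [4,7] (PP\N)\(N/S)   >
        [4,5] "in" : ((PP\N)\(N/S))/N
        [5,7] N   <
          [5,6] "bone" : PP
          [6,7] "ate" : N\PP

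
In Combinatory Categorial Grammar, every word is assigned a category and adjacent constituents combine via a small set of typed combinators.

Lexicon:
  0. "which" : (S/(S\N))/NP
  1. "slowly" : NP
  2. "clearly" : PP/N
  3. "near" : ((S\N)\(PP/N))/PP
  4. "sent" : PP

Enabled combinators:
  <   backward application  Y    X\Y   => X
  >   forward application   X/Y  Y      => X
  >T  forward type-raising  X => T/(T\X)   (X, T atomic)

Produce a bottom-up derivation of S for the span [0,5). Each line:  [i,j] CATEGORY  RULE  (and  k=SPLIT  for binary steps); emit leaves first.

[0,5] S   >
  [0,2] S/(S\N)   >
    [0,1] "which" : (S/(S\N))/NP
    [1,2] "slowly" : NP
  [2,5] S\N   <
    [2,3] "clearly" : PP/N
    [3,5] (S\N)\(PP/N)   >
      [3,4] "near" : ((S\N)\(PP/N))/PP
      [4,5] "sent" : PP

[0,1] (S/(S\N))/NP  lex  "which"
[1,2] NP  lex  "slowly"
[0,2] S/(S\N)  >  k=1
[2,3] PP/N  lex  "clearly"
[3,4] ((S\N)\(PP/N))/PP  lex  "near"
[4,5] PP  lex  "sent"
[3,5] (S\N)\(PP/N)  >  k=4
[2,5] S\N  <  k=3
[0,5] S  >  k=2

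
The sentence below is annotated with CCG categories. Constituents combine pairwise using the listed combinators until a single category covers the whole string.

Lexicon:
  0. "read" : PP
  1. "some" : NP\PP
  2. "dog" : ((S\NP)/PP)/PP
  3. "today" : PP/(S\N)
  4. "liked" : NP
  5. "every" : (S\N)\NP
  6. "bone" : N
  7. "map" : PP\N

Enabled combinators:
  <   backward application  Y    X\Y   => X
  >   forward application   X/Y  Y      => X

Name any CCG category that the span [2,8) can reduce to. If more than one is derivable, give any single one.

[0,8] S   <
  [0,2] NP   <
    [0,1] "read" : PP
    [1,2] "some" : NP\PP
  [2,8] S\NP   >
    [2,6] (S\NP)/PP   >
      [2,3] "dog" : ((S\NP)/PP)/PP
      [3,6] PP   >
        [3,4] "today" : PP/(S\N)
        [4,6] S\N   <
          [4,5] "liked" : NP
          [5,6] "every" : (S\N)\NP
    [6,8] PP   <
      [6,7] "bone" : N
      [7,8] "map" : PP\N

S\NP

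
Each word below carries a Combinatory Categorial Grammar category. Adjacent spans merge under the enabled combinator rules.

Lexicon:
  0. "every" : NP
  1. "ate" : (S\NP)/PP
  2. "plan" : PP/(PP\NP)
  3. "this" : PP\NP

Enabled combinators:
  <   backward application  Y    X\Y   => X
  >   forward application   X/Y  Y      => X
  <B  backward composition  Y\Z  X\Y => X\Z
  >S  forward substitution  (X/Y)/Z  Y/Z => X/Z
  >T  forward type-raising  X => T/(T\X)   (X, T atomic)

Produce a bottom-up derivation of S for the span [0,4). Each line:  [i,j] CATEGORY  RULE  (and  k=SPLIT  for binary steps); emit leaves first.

[0,4] S   <
  [0,1] "every" : NP
  [1,4] S\NP   >
    [1,2] "ate" : (S\NP)/PP
    [2,4] PP   >
      [2,3] "plan" : PP/(PP\NP)
      [3,4] "this" : PP\NP

[0,1] NP  lex  "every"
[1,2] (S\NP)/PP  lex  "ate"
[2,3] PP/(PP\NP)  lex  "plan"
[3,4] PP\NP  lex  "this"
[2,4] PP  >  k=3
[1,4] S\NP  >  k=2
[0,4] S  <  k=1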